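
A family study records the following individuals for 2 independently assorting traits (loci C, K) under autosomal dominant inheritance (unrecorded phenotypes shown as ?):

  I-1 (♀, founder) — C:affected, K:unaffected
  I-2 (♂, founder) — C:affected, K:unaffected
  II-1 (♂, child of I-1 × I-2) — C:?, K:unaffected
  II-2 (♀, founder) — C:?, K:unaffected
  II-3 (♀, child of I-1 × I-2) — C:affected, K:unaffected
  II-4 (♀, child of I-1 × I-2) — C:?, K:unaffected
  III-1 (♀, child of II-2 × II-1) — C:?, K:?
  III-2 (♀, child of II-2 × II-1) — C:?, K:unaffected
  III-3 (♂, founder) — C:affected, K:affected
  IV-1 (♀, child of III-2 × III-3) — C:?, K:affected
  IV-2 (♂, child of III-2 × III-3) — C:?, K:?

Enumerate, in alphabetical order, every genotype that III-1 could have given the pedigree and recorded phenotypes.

III-1 ∈ {CC kk, Cc kk, cc kk}

C/I-1 aff ·: Cc|CC
C/I-2 aff ·: Cc|CC
C/II-1 ? I-1×I-2: cc|Cc|CC
C/II-2 ? ·: cc|Cc|CC
C/II-3 aff I-1×I-2: Cc|CC
C/II-4 ? I-1×I-2: cc|Cc|CC
C/III-1 ? II-2×II-1: cc|Cc|CC
C/III-2 ? II-2×II-1: cc|Cc|CC
C/III-3 aff ·: Cc|CC
C/IV-1 ? III-2×III-3: cc|Cc|CC
C/IV-2 ? III-2×III-3: cc|Cc|CC
⇒ C over [I-1,I-2,II-1,II-2,II-3,II-4,III-1,III-2,III-3,IV-1,IV-2]: 3108 consistent
K/I-1 un ·: kk
K/I-2 un ·: kk
K/II-1 un I-1×I-2: kk
K/II-2 un ·: kk
K/II-3 un I-1×I-2: kk
K/II-4 un I-1×I-2: kk
K/III-1 ? II-2×II-1: kk
K/III-2 un II-2×II-1: kk
K/III-3 aff ·: Kk|KK
K/IV-1 aff III-2×III-3: Kk
K/IV-2 ? III-2×III-3: kk|Kk
⇒ K over [I-1,I-2,II-1,II-2,II-3,II-4,III-1,III-2,III-3,IV-1,IV-2]: 3 consistent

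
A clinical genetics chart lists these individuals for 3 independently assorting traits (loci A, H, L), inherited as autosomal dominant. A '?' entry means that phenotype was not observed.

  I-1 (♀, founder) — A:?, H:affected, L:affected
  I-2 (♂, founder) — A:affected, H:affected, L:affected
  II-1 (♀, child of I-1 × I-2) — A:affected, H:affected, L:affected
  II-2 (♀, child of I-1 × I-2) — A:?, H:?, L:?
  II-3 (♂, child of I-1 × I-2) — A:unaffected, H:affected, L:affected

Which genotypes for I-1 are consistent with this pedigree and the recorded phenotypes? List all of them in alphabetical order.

A/I-1 ? ·: aa|Aa
A/I-2 aff ·: Aa
A/II-1 aff I-1×I-2: Aa|AA
A/II-2 ? I-1×I-2: aa|Aa|AA
A/II-3 un I-1×I-2: aa
⇒ A over [I-1,I-2,II-1,II-2,II-3]: 8 consistent
H/I-1 aff ·: Hh|HH
H/I-2 aff ·: Hh|HH
H/II-1 aff I-1×I-2: Hh|HH
H/II-2 ? I-1×I-2: hh|Hh|HH
H/II-3 aff I-1×I-2: Hh|HH
⇒ H over [I-1,I-2,II-1,II-2,II-3]: 29 consistent
L/I-1 aff ·: Ll|LL
L/I-2 aff ·: Ll|LL
L/II-1 aff I-1×I-2: Ll|LL
L/II-2 ? I-1×I-2: ll|Ll|LL
L/II-3 aff I-1×I-2: Ll|LL
⇒ L over [I-1,I-2,II-1,II-2,II-3]: 29 consistent

I-1 ∈ {Aa HH LL, Aa HH Ll, Aa Hh LL, Aa Hh Ll, aa HH LL, aa HH Ll, aa Hh LL, aa Hh Ll}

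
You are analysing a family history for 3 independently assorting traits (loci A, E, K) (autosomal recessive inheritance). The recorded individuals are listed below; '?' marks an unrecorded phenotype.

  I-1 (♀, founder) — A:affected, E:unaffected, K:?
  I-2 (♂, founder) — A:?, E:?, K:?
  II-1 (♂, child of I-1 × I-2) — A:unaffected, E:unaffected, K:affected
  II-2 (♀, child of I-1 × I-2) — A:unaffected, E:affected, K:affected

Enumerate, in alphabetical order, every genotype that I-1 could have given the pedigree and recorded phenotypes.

A/I-1 aff ·: aa
A/I-2 ? ·: AA|Aa
A/II-1 un I-1×I-2: Aa
A/II-2 un I-1×I-2: Aa
⇒ A over [I-1,I-2,II-1,II-2]: 2 consistent
E/I-1 un ·: Ee
E/I-2 ? ·: Ee|ee
E/II-1 un I-1×I-2: EE|Ee
E/II-2 aff I-1×I-2: ee
⇒ E over [I-1,I-2,II-1,II-2]: 3 consistent
K/I-1 ? ·: Kk|kk
K/I-2 ? ·: Kk|kk
K/II-1 aff I-1×I-2: kk
K/II-2 aff I-1×I-2: kk
⇒ K over [I-1,I-2,II-1,II-2]: 4 consistent

I-1 ∈ {aa Ee Kk, aa Ee kk}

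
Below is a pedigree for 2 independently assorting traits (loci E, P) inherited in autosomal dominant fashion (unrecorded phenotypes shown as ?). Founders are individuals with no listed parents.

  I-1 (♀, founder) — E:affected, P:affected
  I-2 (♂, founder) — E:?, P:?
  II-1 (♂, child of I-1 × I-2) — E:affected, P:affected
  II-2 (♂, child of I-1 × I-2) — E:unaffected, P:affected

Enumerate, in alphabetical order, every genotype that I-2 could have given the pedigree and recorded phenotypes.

I-2 ∈ {Ee PP, Ee Pp, Ee pp, ee PP, ee Pp, ee pp}

E/I-1 aff ·: Ee
E/I-2 ? ·: ee|Ee
E/II-1 aff I-1×I-2: Ee|EE
E/II-2 un I-1×I-2: ee
⇒ E over [I-1,I-2,II-1,II-2]: 3 consistent
P/I-1 aff ·: Pp|PP
P/I-2 ? ·: pp|Pp|PP
P/II-1 aff I-1×I-2: Pp|PP
P/II-2 aff I-1×I-2: Pp|PP
⇒ P over [I-1,I-2,II-1,II-2]: 15 consistent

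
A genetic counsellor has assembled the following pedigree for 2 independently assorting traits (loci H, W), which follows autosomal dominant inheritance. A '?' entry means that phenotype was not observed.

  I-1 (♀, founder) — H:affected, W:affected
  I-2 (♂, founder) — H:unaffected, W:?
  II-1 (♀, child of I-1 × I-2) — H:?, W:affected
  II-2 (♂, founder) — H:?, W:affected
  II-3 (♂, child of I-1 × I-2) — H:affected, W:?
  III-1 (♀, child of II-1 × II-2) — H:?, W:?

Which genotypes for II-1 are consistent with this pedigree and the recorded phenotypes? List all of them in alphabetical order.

II-1 ∈ {Hh WW, Hh Ww, hh WW, hh Ww}

H/I-1 aff ·: Hh|HH
H/I-2 un ·: hh
H/II-1 ? I-1×I-2: hh|Hh
H/II-2 ? ·: hh|Hh|HH
H/II-3 aff I-1×I-2: Hh
H/III-1 ? II-1×II-2: hh|Hh|HH
⇒ H over [I-1,I-2,II-1,II-2,II-3,III-1]: 18 consistent
W/I-1 aff ·: Ww|WW
W/I-2 ? ·: ww|Ww|WW
W/II-1 aff I-1×I-2: Ww|WW
W/II-2 aff ·: Ww|WW
W/II-3 ? I-1×I-2: ww|Ww|WW
W/III-1 ? II-1×II-2: ww|Ww|WW
⇒ W over [I-1,I-2,II-1,II-2,II-3,III-1]: 74 consistent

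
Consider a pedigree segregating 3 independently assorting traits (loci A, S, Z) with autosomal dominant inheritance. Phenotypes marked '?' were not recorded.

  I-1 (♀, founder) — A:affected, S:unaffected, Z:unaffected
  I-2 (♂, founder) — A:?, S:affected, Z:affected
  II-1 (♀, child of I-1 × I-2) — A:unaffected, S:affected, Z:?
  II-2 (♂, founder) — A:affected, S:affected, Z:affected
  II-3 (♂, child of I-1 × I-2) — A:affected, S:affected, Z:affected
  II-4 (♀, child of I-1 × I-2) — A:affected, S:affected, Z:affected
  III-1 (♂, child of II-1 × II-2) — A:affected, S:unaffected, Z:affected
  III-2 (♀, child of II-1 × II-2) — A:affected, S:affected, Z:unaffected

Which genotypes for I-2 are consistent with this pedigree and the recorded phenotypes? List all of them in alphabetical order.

I-2 ∈ {Aa SS ZZ, Aa SS Zz, Aa Ss ZZ, Aa Ss Zz, aa SS ZZ, aa SS Zz, aa Ss ZZ, aa Ss Zz}

A/I-1 aff ·: Aa
A/I-2 ? ·: aa|Aa
A/II-1 un I-1×I-2: aa
A/II-2 aff ·: Aa|AA
A/II-3 aff I-1×I-2: Aa|AA
A/II-4 aff I-1×I-2: Aa|AA
A/III-1 aff II-1×II-2: Aa
A/III-2 aff II-1×II-2: Aa
⇒ A over [I-1,I-2,II-1,II-2,II-3,II-4,III-1,III-2]: 10 consistent
S/I-1 un ·: ss
S/I-2 aff ·: Ss|SS
S/II-1 aff I-1×I-2: Ss
S/II-2 aff ·: Ss
S/II-3 aff I-1×I-2: Ss
S/II-4 aff I-1×I-2: Ss
S/III-1 un II-1×II-2: ss
S/III-2 aff II-1×II-2: Ss|SS
⇒ S over [I-1,I-2,II-1,II-2,II-3,II-4,III-1,III-2]: 4 consistent
Z/I-1 un ·: zz
Z/I-2 aff ·: Zz|ZZ
Z/II-1 ? I-1×I-2: zz|Zz
Z/II-2 aff ·: Zz
Z/II-3 aff I-1×I-2: Zz
Z/II-4 aff I-1×I-2: Zz
Z/III-1 aff II-1×II-2: Zz|ZZ
Z/III-2 un II-1×II-2: zz
⇒ Z over [I-1,I-2,II-1,II-2,II-3,II-4,III-1,III-2]: 5 consistent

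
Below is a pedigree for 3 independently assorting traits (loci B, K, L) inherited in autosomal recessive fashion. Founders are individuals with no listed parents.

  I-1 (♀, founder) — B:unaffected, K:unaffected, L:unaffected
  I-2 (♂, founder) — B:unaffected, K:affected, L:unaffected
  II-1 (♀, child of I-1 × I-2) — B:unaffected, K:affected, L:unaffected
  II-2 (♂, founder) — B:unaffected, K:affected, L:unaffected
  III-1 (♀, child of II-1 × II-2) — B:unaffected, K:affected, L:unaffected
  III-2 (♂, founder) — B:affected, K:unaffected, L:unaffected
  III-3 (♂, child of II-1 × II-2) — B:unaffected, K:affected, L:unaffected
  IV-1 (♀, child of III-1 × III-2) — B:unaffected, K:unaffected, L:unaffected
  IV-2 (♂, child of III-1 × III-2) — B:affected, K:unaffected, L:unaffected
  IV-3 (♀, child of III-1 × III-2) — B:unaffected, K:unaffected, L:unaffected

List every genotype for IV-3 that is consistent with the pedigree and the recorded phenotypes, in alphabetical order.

IV-3 ∈ {Bb Kk LL, Bb Kk Ll}

B/I-1 un ·: BB|Bb
B/I-2 un ·: BB|Bb
B/II-1 un I-1×I-2: BB|Bb
B/II-2 un ·: BB|Bb
B/III-1 un II-1×II-2: Bb
B/III-2 aff ·: bb
B/III-3 un II-1×II-2: BB|Bb
B/IV-1 un III-1×III-2: Bb
B/IV-2 aff III-1×III-2: bb
B/IV-3 un III-1×III-2: Bb
⇒ B over [I-1,I-2,II-1,II-2,III-1,III-2,III-3,IV-1,IV-2,IV-3]: 20 consistent
K/I-1 un ·: Kk
K/I-2 aff ·: kk
K/II-1 aff I-1×I-2: kk
K/II-2 aff ·: kk
K/III-1 aff II-1×II-2: kk
K/III-2 un ·: KK|Kk
K/III-3 aff II-1×II-2: kk
K/IV-1 un III-1×III-2: Kk
K/IV-2 un III-1×III-2: Kk
K/IV-3 un III-1×III-2: Kk
⇒ K over [I-1,I-2,II-1,II-2,III-1,III-2,III-3,IV-1,IV-2,IV-3]: 2 consistent
L/I-1 un ·: LL|Ll
L/I-2 un ·: LL|Ll
L/II-1 un I-1×I-2: LL|Ll
L/II-2 un ·: LL|Ll
L/III-1 un II-1×II-2: LL|Ll
L/III-2 un ·: LL|Ll
L/III-3 un II-1×II-2: LL|Ll
L/IV-1 un III-1×III-2: LL|Ll
L/IV-2 un III-1×III-2: LL|Ll
L/IV-3 un III-1×III-2: LL|Ll
⇒ L over [I-1,I-2,II-1,II-2,III-1,III-2,III-3,IV-1,IV-2,IV-3]: 536 consistent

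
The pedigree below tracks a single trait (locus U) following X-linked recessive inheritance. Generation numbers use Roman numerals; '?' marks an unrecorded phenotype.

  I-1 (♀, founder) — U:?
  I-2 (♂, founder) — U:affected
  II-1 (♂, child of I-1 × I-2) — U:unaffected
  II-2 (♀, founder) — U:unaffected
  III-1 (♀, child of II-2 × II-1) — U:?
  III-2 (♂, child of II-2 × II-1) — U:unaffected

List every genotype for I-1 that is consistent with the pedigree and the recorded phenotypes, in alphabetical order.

I-1 ∈ {X^UX^U, X^UX^u}

U/I-1 ? ·: X^UX^U|X^UX^u
U/I-2 aff ·: X^uY
U/II-1 un I-1×I-2: X^UY
U/II-2 un ·: X^UX^U|X^UX^u
U/III-1 ? II-2×II-1: X^UX^U|X^UX^u
U/III-2 un II-2×II-1: X^UY
⇒ U over [I-1,I-2,II-1,II-2,III-1,III-2]: 6 consistent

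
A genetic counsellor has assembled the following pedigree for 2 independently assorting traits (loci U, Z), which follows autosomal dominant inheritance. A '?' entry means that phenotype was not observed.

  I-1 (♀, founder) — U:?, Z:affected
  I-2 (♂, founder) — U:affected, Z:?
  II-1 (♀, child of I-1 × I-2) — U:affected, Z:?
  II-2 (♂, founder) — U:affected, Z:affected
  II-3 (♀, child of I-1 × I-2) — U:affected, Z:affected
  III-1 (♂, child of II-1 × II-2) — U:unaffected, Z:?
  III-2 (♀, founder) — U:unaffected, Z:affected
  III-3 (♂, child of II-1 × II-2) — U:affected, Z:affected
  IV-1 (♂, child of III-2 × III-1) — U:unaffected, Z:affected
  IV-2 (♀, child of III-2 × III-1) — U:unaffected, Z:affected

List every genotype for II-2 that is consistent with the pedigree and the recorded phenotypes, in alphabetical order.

II-2 ∈ {Uu ZZ, Uu Zz}

U/I-1 ? ·: uu|Uu|UU
U/I-2 aff ·: Uu|UU
U/II-1 aff I-1×I-2: Uu
U/II-2 aff ·: Uu
U/II-3 aff I-1×I-2: Uu|UU
U/III-1 un II-1×II-2: uu
U/III-2 un ·: uu
U/III-3 aff II-1×II-2: Uu|UU
U/IV-1 un III-2×III-1: uu
U/IV-2 un III-2×III-1: uu
⇒ U over [I-1,I-2,II-1,II-2,II-3,III-1,III-2,III-3,IV-1,IV-2]: 16 consistent
Z/I-1 aff ·: Zz|ZZ
Z/I-2 ? ·: zz|Zz|ZZ
Z/II-1 ? I-1×I-2: zz|Zz|ZZ
Z/II-2 aff ·: Zz|ZZ
Z/II-3 aff I-1×I-2: Zz|ZZ
Z/III-1 ? II-1×II-2: zz|Zz|ZZ
Z/III-2 aff ·: Zz|ZZ
Z/III-3 aff II-1×II-2: Zz|ZZ
Z/IV-1 aff III-2×III-1: Zz|ZZ
Z/IV-2 aff III-2×III-1: Zz|ZZ
⇒ Z over [I-1,I-2,II-1,II-2,II-3,III-1,III-2,III-3,IV-1,IV-2]: 719 consistent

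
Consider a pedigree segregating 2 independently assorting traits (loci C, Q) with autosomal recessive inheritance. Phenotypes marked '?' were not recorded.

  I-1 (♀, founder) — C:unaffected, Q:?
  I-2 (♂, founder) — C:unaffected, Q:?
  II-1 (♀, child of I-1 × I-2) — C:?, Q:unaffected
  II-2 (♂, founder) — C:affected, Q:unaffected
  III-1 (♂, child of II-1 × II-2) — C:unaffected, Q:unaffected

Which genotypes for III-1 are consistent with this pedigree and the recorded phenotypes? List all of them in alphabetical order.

C/I-1 un ·: CC|Cc
C/I-2 un ·: CC|Cc
C/II-1 ? I-1×I-2: CC|Cc
C/II-2 aff ·: cc
C/III-1 un II-1×II-2: Cc
⇒ C over [I-1,I-2,II-1,II-2,III-1]: 7 consistent
Q/I-1 ? ·: QQ|Qq|qq
Q/I-2 ? ·: QQ|Qq|qq
Q/II-1 un I-1×I-2: QQ|Qq
Q/II-2 un ·: QQ|Qq
Q/III-1 un II-1×II-2: QQ|Qq
⇒ Q over [I-1,I-2,II-1,II-2,III-1]: 40 consistent

III-1 ∈ {Cc QQ, Cc Qq}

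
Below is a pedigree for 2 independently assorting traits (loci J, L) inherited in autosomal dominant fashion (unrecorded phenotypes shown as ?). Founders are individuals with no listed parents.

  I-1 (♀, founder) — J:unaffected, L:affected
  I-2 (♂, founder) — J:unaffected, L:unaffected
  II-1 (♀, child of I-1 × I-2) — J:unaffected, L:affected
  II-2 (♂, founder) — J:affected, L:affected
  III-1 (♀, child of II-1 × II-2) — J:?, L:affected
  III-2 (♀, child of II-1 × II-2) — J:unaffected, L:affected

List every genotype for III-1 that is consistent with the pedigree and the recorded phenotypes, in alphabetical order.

III-1 ∈ {Jj LL, Jj Ll, jj LL, jj Ll}

J/I-1 un ·: jj
J/I-2 un ·: jj
J/II-1 un I-1×I-2: jj
J/II-2 aff ·: Jj
J/III-1 ? II-1×II-2: jj|Jj
J/III-2 un II-1×II-2: jj
⇒ J over [I-1,I-2,II-1,II-2,III-1,III-2]: 2 consistent
L/I-1 aff ·: Ll|LL
L/I-2 un ·: ll
L/II-1 aff I-1×I-2: Ll
L/II-2 aff ·: Ll|LL
L/III-1 aff II-1×II-2: Ll|LL
L/III-2 aff II-1×II-2: Ll|LL
⇒ L over [I-1,I-2,II-1,II-2,III-1,III-2]: 16 consistent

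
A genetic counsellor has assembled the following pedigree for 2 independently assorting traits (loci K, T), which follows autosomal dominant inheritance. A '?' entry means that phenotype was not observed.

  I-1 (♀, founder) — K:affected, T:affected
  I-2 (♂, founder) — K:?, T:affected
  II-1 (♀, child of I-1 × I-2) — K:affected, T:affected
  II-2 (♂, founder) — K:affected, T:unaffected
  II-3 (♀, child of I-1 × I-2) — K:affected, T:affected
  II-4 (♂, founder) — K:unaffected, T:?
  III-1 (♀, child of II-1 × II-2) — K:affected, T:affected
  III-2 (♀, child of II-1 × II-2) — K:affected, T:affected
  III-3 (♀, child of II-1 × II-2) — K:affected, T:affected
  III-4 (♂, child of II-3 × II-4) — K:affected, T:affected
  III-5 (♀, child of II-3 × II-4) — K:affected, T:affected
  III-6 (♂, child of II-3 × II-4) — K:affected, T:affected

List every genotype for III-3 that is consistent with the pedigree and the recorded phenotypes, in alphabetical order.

K/I-1 aff ·: Kk|KK
K/I-2 ? ·: kk|Kk|KK
K/II-1 aff I-1×I-2: Kk|KK
K/II-2 aff ·: Kk|KK
K/II-3 aff I-1×I-2: Kk|KK
K/II-4 un ·: kk
K/III-1 aff II-1×II-2: Kk|KK
K/III-2 aff II-1×II-2: Kk|KK
K/III-3 aff II-1×II-2: Kk|KK
K/III-4 aff II-3×II-4: Kk
K/III-5 aff II-3×II-4: Kk
K/III-6 aff II-3×II-4: Kk
⇒ K over [I-1,I-2,II-1,II-2,II-3,II-4,III-1,III-2,III-3,III-4,III-5,III-6]: 191 consistent
T/I-1 aff ·: Tt|TT
T/I-2 aff ·: Tt|TT
T/II-1 aff I-1×I-2: Tt|TT
T/II-2 un ·: tt
T/II-3 aff I-1×I-2: Tt|TT
T/II-4 ? ·: tt|Tt|TT
T/III-1 aff II-1×II-2: Tt
T/III-2 aff II-1×II-2: Tt
T/III-3 aff II-1×II-2: Tt
T/III-4 aff II-3×II-4: Tt|TT
T/III-5 aff II-3×II-4: Tt|TT
T/III-6 aff II-3×II-4: Tt|TT
⇒ T over [I-1,I-2,II-1,II-2,II-3,II-4,III-1,III-2,III-3,III-4,III-5,III-6]: 172 consistent

III-3 ∈ {KK Tt, Kk Tt}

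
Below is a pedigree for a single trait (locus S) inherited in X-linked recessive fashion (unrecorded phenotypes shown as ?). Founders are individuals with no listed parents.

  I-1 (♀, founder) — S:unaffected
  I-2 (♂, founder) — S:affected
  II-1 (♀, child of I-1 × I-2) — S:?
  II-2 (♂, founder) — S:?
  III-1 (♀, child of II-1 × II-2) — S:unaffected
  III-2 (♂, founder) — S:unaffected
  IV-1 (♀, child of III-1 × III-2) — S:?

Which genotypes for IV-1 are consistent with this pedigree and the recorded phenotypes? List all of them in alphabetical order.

S/I-1 un ·: X^SX^S|X^SX^s
S/I-2 aff ·: X^sY
S/II-1 ? I-1×I-2: X^SX^s|X^sX^s
S/II-2 ? ·: X^SY|X^sY
S/III-1 un II-1×II-2: X^SX^S|X^SX^s
S/III-2 un ·: X^SY
S/IV-1 ? III-1×III-2: X^SX^S|X^SX^s
⇒ S over [I-1,I-2,II-1,II-2,III-1,III-2,IV-1]: 12 consistent

IV-1 ∈ {X^SX^S, X^SX^s}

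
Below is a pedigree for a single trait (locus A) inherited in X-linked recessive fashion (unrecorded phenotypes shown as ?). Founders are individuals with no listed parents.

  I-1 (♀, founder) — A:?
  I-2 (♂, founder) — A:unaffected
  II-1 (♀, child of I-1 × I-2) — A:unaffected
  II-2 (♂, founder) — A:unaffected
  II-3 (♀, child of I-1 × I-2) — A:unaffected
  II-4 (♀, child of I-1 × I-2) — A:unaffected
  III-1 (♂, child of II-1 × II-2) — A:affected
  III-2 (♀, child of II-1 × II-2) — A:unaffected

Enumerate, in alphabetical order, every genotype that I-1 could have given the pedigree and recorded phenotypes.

I-1 ∈ {X^AX^a, X^aX^a}

A/I-1 ? ·: X^AX^a|X^aX^a
A/I-2 un ·: X^AY
A/II-1 un I-1×I-2: X^AX^a
A/II-2 un ·: X^AY
A/II-3 un I-1×I-2: X^AX^A|X^AX^a
A/II-4 un I-1×I-2: X^AX^A|X^AX^a
A/III-1 aff II-1×II-2: X^aY
A/III-2 un II-1×II-2: X^AX^A|X^AX^a
⇒ A over [I-1,I-2,II-1,II-2,II-3,II-4,III-1,III-2]: 10 consistent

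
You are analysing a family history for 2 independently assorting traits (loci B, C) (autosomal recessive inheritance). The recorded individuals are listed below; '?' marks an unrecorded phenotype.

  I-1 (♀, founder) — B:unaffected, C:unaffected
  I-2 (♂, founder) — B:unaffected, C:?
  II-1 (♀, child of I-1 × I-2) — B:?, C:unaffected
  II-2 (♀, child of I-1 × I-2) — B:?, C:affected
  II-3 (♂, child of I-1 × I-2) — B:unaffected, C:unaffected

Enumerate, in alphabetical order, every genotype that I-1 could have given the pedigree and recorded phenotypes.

B/I-1 un ·: BB|Bb
B/I-2 un ·: BB|Bb
B/II-1 ? I-1×I-2: BB|Bb|bb
B/II-2 ? I-1×I-2: BB|Bb|bb
B/II-3 un I-1×I-2: BB|Bb
⇒ B over [I-1,I-2,II-1,II-2,II-3]: 35 consistent
C/I-1 un ·: Cc
C/I-2 ? ·: Cc|cc
C/II-1 un I-1×I-2: CC|Cc
C/II-2 aff I-1×I-2: cc
C/II-3 un I-1×I-2: CC|Cc
⇒ C over [I-1,I-2,II-1,II-2,II-3]: 5 consistent

I-1 ∈ {BB Cc, Bb Cc}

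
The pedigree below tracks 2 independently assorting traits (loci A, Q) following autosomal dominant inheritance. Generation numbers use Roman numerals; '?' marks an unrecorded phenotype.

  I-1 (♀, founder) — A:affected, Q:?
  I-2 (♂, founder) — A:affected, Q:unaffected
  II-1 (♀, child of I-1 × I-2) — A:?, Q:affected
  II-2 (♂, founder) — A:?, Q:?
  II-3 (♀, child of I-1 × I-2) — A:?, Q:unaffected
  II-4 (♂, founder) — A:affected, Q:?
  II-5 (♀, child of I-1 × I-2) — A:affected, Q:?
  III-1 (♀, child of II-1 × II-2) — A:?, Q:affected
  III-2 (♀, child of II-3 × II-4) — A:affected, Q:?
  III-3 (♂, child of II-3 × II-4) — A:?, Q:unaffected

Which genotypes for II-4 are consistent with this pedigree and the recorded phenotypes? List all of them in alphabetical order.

II-4 ∈ {AA Qq, AA qq, Aa Qq, Aa qq}

A/I-1 aff ·: Aa|AA
A/I-2 aff ·: Aa|AA
A/II-1 ? I-1×I-2: aa|Aa|AA
A/II-2 ? ·: aa|Aa|AA
A/II-3 ? I-1×I-2: aa|Aa|AA
A/II-4 aff ·: Aa|AA
A/II-5 aff I-1×I-2: Aa|AA
A/III-1 ? II-1×II-2: aa|Aa|AA
A/III-2 aff II-3×II-4: Aa|AA
A/III-3 ? II-3×II-4: aa|Aa|AA
⇒ A over [I-1,I-2,II-1,II-2,II-3,II-4,II-5,III-1,III-2,III-3]: 1220 consistent
Q/I-1 ? ·: Qq
Q/I-2 un ·: qq
Q/II-1 aff I-1×I-2: Qq
Q/II-2 ? ·: qq|Qq|QQ
Q/II-3 un I-1×I-2: qq
Q/II-4 ? ·: qq|Qq
Q/II-5 ? I-1×I-2: qq|Qq
Q/III-1 aff II-1×II-2: Qq|QQ
Q/III-2 ? II-3×II-4: qq|Qq
Q/III-3 un II-3×II-4: qq
⇒ Q over [I-1,I-2,II-1,II-2,II-3,II-4,II-5,III-1,III-2,III-3]: 30 consistent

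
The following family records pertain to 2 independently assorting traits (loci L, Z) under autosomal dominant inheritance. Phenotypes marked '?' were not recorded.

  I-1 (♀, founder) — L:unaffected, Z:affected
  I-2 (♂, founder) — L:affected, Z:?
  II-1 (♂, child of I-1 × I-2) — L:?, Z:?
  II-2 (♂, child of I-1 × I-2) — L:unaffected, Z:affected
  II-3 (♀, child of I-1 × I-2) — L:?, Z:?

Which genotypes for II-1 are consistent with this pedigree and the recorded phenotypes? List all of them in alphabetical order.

II-1 ∈ {Ll ZZ, Ll Zz, Ll zz, ll ZZ, ll Zz, ll zz}

L/I-1 un ·: ll
L/I-2 aff ·: Ll
L/II-1 ? I-1×I-2: ll|Ll
L/II-2 un I-1×I-2: ll
L/II-3 ? I-1×I-2: ll|Ll
⇒ L over [I-1,I-2,II-1,II-2,II-3]: 4 consistent
Z/I-1 aff ·: Zz|ZZ
Z/I-2 ? ·: zz|Zz|ZZ
Z/II-1 ? I-1×I-2: zz|Zz|ZZ
Z/II-2 aff I-1×I-2: Zz|ZZ
Z/II-3 ? I-1×I-2: zz|Zz|ZZ
⇒ Z over [I-1,I-2,II-1,II-2,II-3]: 40 consistent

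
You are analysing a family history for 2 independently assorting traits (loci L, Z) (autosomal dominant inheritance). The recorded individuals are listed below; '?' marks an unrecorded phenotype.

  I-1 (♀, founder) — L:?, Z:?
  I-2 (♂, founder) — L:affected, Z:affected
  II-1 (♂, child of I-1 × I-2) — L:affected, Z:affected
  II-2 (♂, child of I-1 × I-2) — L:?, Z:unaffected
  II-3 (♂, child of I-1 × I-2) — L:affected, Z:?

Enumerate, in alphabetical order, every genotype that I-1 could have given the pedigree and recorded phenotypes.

I-1 ∈ {LL Zz, LL zz, Ll Zz, Ll zz, ll Zz, ll zz}

L/I-1 ? ·: ll|Ll|LL
L/I-2 aff ·: Ll|LL
L/II-1 aff I-1×I-2: Ll|LL
L/II-2 ? I-1×I-2: ll|Ll|LL
L/II-3 aff I-1×I-2: Ll|LL
⇒ L over [I-1,I-2,II-1,II-2,II-3]: 32 consistent
Z/I-1 ? ·: zz|Zz
Z/I-2 aff ·: Zz
Z/II-1 aff I-1×I-2: Zz|ZZ
Z/II-2 un I-1×I-2: zz
Z/II-3 ? I-1×I-2: zz|Zz|ZZ
⇒ Z over [I-1,I-2,II-1,II-2,II-3]: 8 consistent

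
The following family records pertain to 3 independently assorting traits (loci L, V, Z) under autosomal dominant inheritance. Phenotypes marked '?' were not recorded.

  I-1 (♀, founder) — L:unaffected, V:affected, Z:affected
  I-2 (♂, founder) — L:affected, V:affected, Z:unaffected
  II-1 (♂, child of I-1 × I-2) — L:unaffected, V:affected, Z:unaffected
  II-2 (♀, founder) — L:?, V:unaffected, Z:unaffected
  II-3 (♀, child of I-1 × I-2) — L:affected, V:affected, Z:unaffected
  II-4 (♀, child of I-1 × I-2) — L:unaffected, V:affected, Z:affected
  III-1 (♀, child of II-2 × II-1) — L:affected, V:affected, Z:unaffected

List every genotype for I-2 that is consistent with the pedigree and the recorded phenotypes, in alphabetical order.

I-2 ∈ {Ll VV zz, Ll Vv zz}

L/I-1 un ·: ll
L/I-2 aff ·: Ll
L/II-1 un I-1×I-2: ll
L/II-2 ? ·: Ll|LL
L/II-3 aff I-1×I-2: Ll
L/II-4 un I-1×I-2: ll
L/III-1 aff II-2×II-1: Ll
⇒ L over [I-1,I-2,II-1,II-2,II-3,II-4,III-1]: 2 consistent
V/I-1 aff ·: Vv|VV
V/I-2 aff ·: Vv|VV
V/II-1 aff I-1×I-2: Vv|VV
V/II-2 un ·: vv
V/II-3 aff I-1×I-2: Vv|VV
V/II-4 aff I-1×I-2: Vv|VV
V/III-1 aff II-2×II-1: Vv
⇒ V over [I-1,I-2,II-1,II-2,II-3,II-4,III-1]: 25 consistent
Z/I-1 aff ·: Zz
Z/I-2 un ·: zz
Z/II-1 un I-1×I-2: zz
Z/II-2 un ·: zz
Z/II-3 un I-1×I-2: zz
Z/II-4 aff I-1×I-2: Zz
Z/III-1 un II-2×II-1: zz
⇒ Z over [I-1,I-2,II-1,II-2,II-3,II-4,III-1]: 1 consistent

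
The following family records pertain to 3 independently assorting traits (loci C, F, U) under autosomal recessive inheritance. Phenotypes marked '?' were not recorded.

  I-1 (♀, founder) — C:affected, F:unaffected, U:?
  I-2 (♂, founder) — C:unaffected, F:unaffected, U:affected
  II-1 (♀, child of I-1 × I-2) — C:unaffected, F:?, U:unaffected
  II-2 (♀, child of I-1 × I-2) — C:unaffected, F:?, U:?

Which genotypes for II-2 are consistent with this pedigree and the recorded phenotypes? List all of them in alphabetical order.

C/I-1 aff ·: cc
C/I-2 un ·: CC|Cc
C/II-1 un I-1×I-2: Cc
C/II-2 un I-1×I-2: Cc
⇒ C over [I-1,I-2,II-1,II-2]: 2 consistent
F/I-1 un ·: FF|Ff
F/I-2 un ·: FF|Ff
F/II-1 ? I-1×I-2: FF|Ff|ff
F/II-2 ? I-1×I-2: FF|Ff|ff
⇒ F over [I-1,I-2,II-1,II-2]: 18 consistent
U/I-1 ? ·: UU|Uu
U/I-2 aff ·: uu
U/II-1 un I-1×I-2: Uu
U/II-2 ? I-1×I-2: Uu|uu
⇒ U over [I-1,I-2,II-1,II-2]: 3 consistent

II-2 ∈ {Cc FF Uu, Cc FF uu, Cc Ff Uu, Cc Ff uu, Cc ff Uu, Cc ff uu}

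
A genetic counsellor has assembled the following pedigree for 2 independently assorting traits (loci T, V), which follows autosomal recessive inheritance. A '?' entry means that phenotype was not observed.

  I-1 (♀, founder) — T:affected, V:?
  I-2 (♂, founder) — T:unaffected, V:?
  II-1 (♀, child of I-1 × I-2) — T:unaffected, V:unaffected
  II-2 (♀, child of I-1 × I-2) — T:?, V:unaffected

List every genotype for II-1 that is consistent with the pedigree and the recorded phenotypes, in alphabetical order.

II-1 ∈ {Tt VV, Tt Vv}

T/I-1 aff ·: tt
T/I-2 un ·: TT|Tt
T/II-1 un I-1×I-2: Tt
T/II-2 ? I-1×I-2: Tt|tt
⇒ T over [I-1,I-2,II-1,II-2]: 3 consistent
V/I-1 ? ·: VV|Vv|vv
V/I-2 ? ·: VV|Vv|vv
V/II-1 un I-1×I-2: VV|Vv
V/II-2 un I-1×I-2: VV|Vv
⇒ V over [I-1,I-2,II-1,II-2]: 17 consistent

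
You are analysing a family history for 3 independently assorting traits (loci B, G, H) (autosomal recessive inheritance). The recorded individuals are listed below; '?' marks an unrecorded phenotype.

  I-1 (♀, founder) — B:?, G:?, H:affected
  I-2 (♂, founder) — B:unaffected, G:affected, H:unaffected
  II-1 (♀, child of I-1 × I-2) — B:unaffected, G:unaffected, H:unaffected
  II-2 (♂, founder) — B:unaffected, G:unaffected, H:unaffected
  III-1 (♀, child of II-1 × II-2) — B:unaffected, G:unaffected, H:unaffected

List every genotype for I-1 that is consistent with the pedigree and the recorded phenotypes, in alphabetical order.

I-1 ∈ {BB GG hh, BB Gg hh, Bb GG hh, Bb Gg hh, bb GG hh, bb Gg hh}

B/I-1 ? ·: BB|Bb|bb
B/I-2 un ·: BB|Bb
B/II-1 un I-1×I-2: BB|Bb
B/II-2 un ·: BB|Bb
B/III-1 un II-1×II-2: BB|Bb
⇒ B over [I-1,I-2,II-1,II-2,III-1]: 32 consistent
G/I-1 ? ·: GG|Gg
G/I-2 aff ·: gg
G/II-1 un I-1×I-2: Gg
G/II-2 un ·: GG|Gg
G/III-1 un II-1×II-2: GG|Gg
⇒ G over [I-1,I-2,II-1,II-2,III-1]: 8 consistent
H/I-1 aff ·: hh
H/I-2 un ·: HH|Hh
H/II-1 un I-1×I-2: Hh
H/II-2 un ·: HH|Hh
H/III-1 un II-1×II-2: HH|Hh
⇒ H over [I-1,I-2,II-1,II-2,III-1]: 8 consistent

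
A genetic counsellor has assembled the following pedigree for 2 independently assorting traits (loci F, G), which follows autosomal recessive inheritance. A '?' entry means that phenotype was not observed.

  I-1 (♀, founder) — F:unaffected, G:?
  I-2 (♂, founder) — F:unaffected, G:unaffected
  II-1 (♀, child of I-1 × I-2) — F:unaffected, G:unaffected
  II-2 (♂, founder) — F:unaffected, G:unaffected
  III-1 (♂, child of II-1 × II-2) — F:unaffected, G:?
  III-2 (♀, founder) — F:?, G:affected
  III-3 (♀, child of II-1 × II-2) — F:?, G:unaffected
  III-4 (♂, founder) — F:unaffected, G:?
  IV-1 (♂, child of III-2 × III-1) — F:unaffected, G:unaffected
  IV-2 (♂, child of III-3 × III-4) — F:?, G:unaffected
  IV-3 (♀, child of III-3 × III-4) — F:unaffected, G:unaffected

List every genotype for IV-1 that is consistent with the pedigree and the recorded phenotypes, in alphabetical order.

IV-1 ∈ {FF Gg, Ff Gg}

F/I-1 un ·: FF|Ff
F/I-2 un ·: FF|Ff
F/II-1 un I-1×I-2: FF|Ff
F/II-2 un ·: FF|Ff
F/III-1 un II-1×II-2: FF|Ff
F/III-2 ? ·: FF|Ff|ff
F/III-3 ? II-1×II-2: FF|Ff|ff
F/III-4 un ·: FF|Ff
F/IV-1 un III-2×III-1: FF|Ff
F/IV-2 ? III-3×III-4: FF|Ff|ff
F/IV-3 un III-3×III-4: FF|Ff
⇒ F over [I-1,I-2,II-1,II-2,III-1,III-2,III-3,III-4,IV-1,IV-2,IV-3]: 1511 consistent
G/I-1 ? ·: GG|Gg|gg
G/I-2 un ·: GG|Gg
G/II-1 un I-1×I-2: GG|Gg
G/II-2 un ·: GG|Gg
G/III-1 ? II-1×II-2: GG|Gg
G/III-2 aff ·: gg
G/III-3 un II-1×II-2: GG|Gg
G/III-4 ? ·: GG|Gg|gg
G/IV-1 un III-2×III-1: Gg
G/IV-2 un III-3×III-4: GG|Gg
G/IV-3 un III-3×III-4: GG|Gg
⇒ G over [I-1,I-2,II-1,II-2,III-1,III-2,III-3,III-4,IV-1,IV-2,IV-3]: 444 consistent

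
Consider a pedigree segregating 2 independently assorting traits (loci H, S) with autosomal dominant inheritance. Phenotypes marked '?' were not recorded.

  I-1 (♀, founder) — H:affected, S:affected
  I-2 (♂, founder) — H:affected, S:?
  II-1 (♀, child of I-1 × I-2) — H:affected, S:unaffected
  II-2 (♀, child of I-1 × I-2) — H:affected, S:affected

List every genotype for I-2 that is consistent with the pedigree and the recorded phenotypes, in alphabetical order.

I-2 ∈ {HH Ss, HH ss, Hh Ss, Hh ss}

H/I-1 aff ·: Hh|HH
H/I-2 aff ·: Hh|HH
H/II-1 aff I-1×I-2: Hh|HH
H/II-2 aff I-1×I-2: Hh|HH
⇒ H over [I-1,I-2,II-1,II-2]: 13 consistent
S/I-1 aff ·: Ss
S/I-2 ? ·: ss|Ss
S/II-1 un I-1×I-2: ss
S/II-2 aff I-1×I-2: Ss|SS
⇒ S over [I-1,I-2,II-1,II-2]: 3 consistent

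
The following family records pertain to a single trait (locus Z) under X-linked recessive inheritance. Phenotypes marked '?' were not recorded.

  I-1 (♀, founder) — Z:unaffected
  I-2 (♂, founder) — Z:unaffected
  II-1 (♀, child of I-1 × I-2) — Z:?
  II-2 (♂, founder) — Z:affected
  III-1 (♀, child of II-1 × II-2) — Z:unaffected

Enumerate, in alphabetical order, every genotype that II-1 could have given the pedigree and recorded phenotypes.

Z/I-1 un ·: X^ZX^Z|X^ZX^z
Z/I-2 un ·: X^ZY
Z/II-1 ? I-1×I-2: X^ZX^Z|X^ZX^z
Z/II-2 aff ·: X^zY
Z/III-1 un II-1×II-2: X^ZX^z
⇒ Z over [I-1,I-2,II-1,II-2,III-1]: 3 consistent

II-1 ∈ {X^ZX^Z, X^ZX^z}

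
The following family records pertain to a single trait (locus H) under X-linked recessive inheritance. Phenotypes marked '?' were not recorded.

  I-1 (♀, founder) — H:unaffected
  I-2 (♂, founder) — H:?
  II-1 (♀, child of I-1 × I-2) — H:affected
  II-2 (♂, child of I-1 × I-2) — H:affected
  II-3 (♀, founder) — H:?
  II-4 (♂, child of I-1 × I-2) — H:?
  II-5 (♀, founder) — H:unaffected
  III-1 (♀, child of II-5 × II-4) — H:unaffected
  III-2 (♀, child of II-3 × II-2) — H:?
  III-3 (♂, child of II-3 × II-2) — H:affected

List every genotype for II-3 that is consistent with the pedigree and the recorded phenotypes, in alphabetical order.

H/I-1 un ·: X^HX^h
H/I-2 ? ·: X^hY
H/II-1 aff I-1×I-2: X^hX^h
H/II-2 aff I-1×I-2: X^hY
H/II-3 ? ·: X^HX^h|X^hX^h
H/II-4 ? I-1×I-2: X^HY|X^hY
H/II-5 un ·: X^HX^H|X^HX^h
H/III-1 un II-5×II-4: X^HX^H|X^HX^h
H/III-2 ? II-3×II-2: X^HX^h|X^hX^h
H/III-3 aff II-3×II-2: X^hY
⇒ H over [I-1,I-2,II-1,II-2,II-3,II-4,II-5,III-1,III-2,III-3]: 15 consistent

II-3 ∈ {X^HX^h, X^hX^h}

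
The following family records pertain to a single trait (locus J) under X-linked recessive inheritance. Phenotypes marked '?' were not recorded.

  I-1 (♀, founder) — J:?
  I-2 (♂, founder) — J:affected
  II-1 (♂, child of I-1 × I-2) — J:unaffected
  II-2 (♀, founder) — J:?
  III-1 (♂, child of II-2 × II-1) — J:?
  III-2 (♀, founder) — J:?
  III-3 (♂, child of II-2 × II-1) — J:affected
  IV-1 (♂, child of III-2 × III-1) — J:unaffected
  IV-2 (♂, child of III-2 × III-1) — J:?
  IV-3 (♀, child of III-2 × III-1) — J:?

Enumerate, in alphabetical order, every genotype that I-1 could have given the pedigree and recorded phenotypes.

I-1 ∈ {X^JX^J, X^JX^j}

J/I-1 ? ·: X^JX^J|X^JX^j
J/I-2 aff ·: X^jY
J/II-1 un I-1×I-2: X^JY
J/II-2 ? ·: X^JX^j|X^jX^j
J/III-1 ? II-2×II-1: X^JY|X^jY
J/III-2 ? ·: X^JX^J|X^JX^j
J/III-3 aff II-2×II-1: X^jY
J/IV-1 un III-2×III-1: X^JY
J/IV-2 ? III-2×III-1: X^JY|X^jY
J/IV-3 ? III-2×III-1: X^JX^J|X^JX^j|X^jX^j
⇒ J over [I-1,I-2,II-1,II-2,III-1,III-2,III-3,IV-1,IV-2,IV-3]: 30 consistent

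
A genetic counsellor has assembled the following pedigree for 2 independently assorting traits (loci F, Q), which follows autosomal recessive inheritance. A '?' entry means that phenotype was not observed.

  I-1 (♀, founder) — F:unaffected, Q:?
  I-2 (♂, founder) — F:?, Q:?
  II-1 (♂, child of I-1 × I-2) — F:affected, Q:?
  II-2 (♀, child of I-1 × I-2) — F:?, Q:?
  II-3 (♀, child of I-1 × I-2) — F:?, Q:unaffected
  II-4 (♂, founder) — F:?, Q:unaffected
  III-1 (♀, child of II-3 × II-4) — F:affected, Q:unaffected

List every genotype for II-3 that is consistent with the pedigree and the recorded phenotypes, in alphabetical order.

F/I-1 un ·: Ff
F/I-2 ? ·: Ff|ff
F/II-1 aff I-1×I-2: ff
F/II-2 ? I-1×I-2: FF|Ff|ff
F/II-3 ? I-1×I-2: Ff|ff
F/II-4 ? ·: Ff|ff
F/III-1 aff II-3×II-4: ff
⇒ F over [I-1,I-2,II-1,II-2,II-3,II-4,III-1]: 20 consistent
Q/I-1 ? ·: QQ|Qq|qq
Q/I-2 ? ·: QQ|Qq|qq
Q/II-1 ? I-1×I-2: QQ|Qq|qq
Q/II-2 ? I-1×I-2: QQ|Qq|qq
Q/II-3 un I-1×I-2: QQ|Qq
Q/II-4 un ·: QQ|Qq
Q/III-1 un II-3×II-4: QQ|Qq
⇒ Q over [I-1,I-2,II-1,II-2,II-3,II-4,III-1]: 162 consistent

II-3 ∈ {Ff QQ, Ff Qq, ff QQ, ff Qq}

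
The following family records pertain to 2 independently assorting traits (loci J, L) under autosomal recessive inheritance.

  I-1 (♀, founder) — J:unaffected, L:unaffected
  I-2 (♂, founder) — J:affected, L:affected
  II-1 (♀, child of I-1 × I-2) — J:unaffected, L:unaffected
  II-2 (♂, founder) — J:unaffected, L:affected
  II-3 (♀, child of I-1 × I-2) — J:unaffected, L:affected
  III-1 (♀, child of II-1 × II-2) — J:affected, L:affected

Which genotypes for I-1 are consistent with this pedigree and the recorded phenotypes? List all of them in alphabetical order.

I-1 ∈ {JJ Ll, Jj Ll}

J/I-1 un ·: JJ|Jj
J/I-2 aff ·: jj
J/II-1 un I-1×I-2: Jj
J/II-2 un ·: Jj
J/II-3 un I-1×I-2: Jj
J/III-1 aff II-1×II-2: jj
⇒ J over [I-1,I-2,II-1,II-2,II-3,III-1]: 2 consistent
L/I-1 un ·: Ll
L/I-2 aff ·: ll
L/II-1 un I-1×I-2: Ll
L/II-2 aff ·: ll
L/II-3 aff I-1×I-2: ll
L/III-1 aff II-1×II-2: ll
⇒ L over [I-1,I-2,II-1,II-2,II-3,III-1]: 1 consistent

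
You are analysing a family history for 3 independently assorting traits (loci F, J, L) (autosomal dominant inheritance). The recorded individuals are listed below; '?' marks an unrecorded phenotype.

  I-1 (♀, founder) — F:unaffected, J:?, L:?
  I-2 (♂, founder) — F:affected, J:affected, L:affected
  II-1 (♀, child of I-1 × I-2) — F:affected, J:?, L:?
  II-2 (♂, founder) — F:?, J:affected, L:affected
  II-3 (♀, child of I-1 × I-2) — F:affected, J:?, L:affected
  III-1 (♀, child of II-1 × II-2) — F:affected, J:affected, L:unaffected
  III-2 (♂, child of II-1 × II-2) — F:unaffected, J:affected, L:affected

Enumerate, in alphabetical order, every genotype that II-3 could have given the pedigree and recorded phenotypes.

F/I-1 un ·: ff
F/I-2 aff ·: Ff|FF
F/II-1 aff I-1×I-2: Ff
F/II-2 ? ·: ff|Ff
F/II-3 aff I-1×I-2: Ff
F/III-1 aff II-1×II-2: Ff|FF
F/III-2 un II-1×II-2: ff
⇒ F over [I-1,I-2,II-1,II-2,II-3,III-1,III-2]: 6 consistent
J/I-1 ? ·: jj|Jj|JJ
J/I-2 aff ·: Jj|JJ
J/II-1 ? I-1×I-2: jj|Jj|JJ
J/II-2 aff ·: Jj|JJ
J/II-3 ? I-1×I-2: jj|Jj|JJ
J/III-1 aff II-1×II-2: Jj|JJ
J/III-2 aff II-1×II-2: Jj|JJ
⇒ J over [I-1,I-2,II-1,II-2,II-3,III-1,III-2]: 130 consistent
L/I-1 ? ·: ll|Ll|LL
L/I-2 aff ·: Ll|LL
L/II-1 ? I-1×I-2: ll|Ll
L/II-2 aff ·: Ll
L/II-3 aff I-1×I-2: Ll|LL
L/III-1 un II-1×II-2: ll
L/III-2 aff II-1×II-2: Ll|LL
⇒ L over [I-1,I-2,II-1,II-2,II-3,III-1,III-2]: 19 consistent

II-3 ∈ {Ff JJ LL, Ff JJ Ll, Ff Jj LL, Ff Jj Ll, Ff jj LL, Ff jj Ll}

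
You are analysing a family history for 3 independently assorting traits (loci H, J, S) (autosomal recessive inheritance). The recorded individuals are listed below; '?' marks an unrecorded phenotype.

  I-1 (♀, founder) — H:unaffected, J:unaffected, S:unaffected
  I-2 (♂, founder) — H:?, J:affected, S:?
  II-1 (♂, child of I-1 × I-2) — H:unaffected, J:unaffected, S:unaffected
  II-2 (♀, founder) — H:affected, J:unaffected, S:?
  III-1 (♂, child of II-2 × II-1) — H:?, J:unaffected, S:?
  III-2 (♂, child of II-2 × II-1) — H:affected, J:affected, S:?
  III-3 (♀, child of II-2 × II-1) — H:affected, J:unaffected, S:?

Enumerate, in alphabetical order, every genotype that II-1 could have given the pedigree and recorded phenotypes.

II-1 ∈ {Hh Jj SS, Hh Jj Ss}

H/I-1 un ·: HH|Hh
H/I-2 ? ·: HH|Hh|hh
H/II-1 un I-1×I-2: Hh
H/II-2 aff ·: hh
H/III-1 ? II-2×II-1: Hh|hh
H/III-2 aff II-2×II-1: hh
H/III-3 aff II-2×II-1: hh
⇒ H over [I-1,I-2,II-1,II-2,III-1,III-2,III-3]: 10 consistent
J/I-1 un ·: JJ|Jj
J/I-2 aff ·: jj
J/II-1 un I-1×I-2: Jj
J/II-2 un ·: Jj
J/III-1 un II-2×II-1: JJ|Jj
J/III-2 aff II-2×II-1: jj
J/III-3 un II-2×II-1: JJ|Jj
⇒ J over [I-1,I-2,II-1,II-2,III-1,III-2,III-3]: 8 consistent
S/I-1 un ·: SS|Ss
S/I-2 ? ·: SS|Ss|ss
S/II-1 un I-1×I-2: SS|Ss
S/II-2 ? ·: SS|Ss|ss
S/III-1 ? II-2×II-1: SS|Ss|ss
S/III-2 ? II-2×II-1: SS|Ss|ss
S/III-3 ? II-2×II-1: SS|Ss|ss
⇒ S over [I-1,I-2,II-1,II-2,III-1,III-2,III-3]: 255 consistent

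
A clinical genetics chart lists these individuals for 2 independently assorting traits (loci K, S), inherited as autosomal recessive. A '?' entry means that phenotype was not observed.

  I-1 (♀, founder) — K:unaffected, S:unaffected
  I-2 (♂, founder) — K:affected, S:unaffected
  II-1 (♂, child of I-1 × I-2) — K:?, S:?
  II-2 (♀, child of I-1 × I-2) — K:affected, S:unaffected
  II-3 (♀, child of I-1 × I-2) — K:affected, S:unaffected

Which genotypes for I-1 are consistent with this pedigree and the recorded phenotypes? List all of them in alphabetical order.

K/I-1 un ·: Kk
K/I-2 aff ·: kk
K/II-1 ? I-1×I-2: Kk|kk
K/II-2 aff I-1×I-2: kk
K/II-3 aff I-1×I-2: kk
⇒ K over [I-1,I-2,II-1,II-2,II-3]: 2 consistent
S/I-1 un ·: SS|Ss
S/I-2 un ·: SS|Ss
S/II-1 ? I-1×I-2: SS|Ss|ss
S/II-2 un I-1×I-2: SS|Ss
S/II-3 un I-1×I-2: SS|Ss
⇒ S over [I-1,I-2,II-1,II-2,II-3]: 29 consistent

I-1 ∈ {Kk SS, Kk Ss}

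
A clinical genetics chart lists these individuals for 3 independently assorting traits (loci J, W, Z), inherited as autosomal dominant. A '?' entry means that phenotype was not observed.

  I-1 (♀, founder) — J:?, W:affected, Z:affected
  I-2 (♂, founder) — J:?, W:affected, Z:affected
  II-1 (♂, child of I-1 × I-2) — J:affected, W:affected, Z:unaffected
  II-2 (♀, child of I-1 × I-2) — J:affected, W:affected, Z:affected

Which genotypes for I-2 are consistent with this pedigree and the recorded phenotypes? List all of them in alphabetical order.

J/I-1 ? ·: jj|Jj|JJ
J/I-2 ? ·: jj|Jj|JJ
J/II-1 aff I-1×I-2: Jj|JJ
J/II-2 aff I-1×I-2: Jj|JJ
⇒ J over [I-1,I-2,II-1,II-2]: 17 consistent
W/I-1 aff ·: Ww|WW
W/I-2 aff ·: Ww|WW
W/II-1 aff I-1×I-2: Ww|WW
W/II-2 aff I-1×I-2: Ww|WW
⇒ W over [I-1,I-2,II-1,II-2]: 13 consistent
Z/I-1 aff ·: Zz
Z/I-2 aff ·: Zz
Z/II-1 un I-1×I-2: zz
Z/II-2 aff I-1×I-2: Zz|ZZ
⇒ Z over [I-1,I-2,II-1,II-2]: 2 consistent

I-2 ∈ {JJ WW Zz, JJ Ww Zz, Jj WW Zz, Jj Ww Zz, jj WW Zz, jj Ww Zz}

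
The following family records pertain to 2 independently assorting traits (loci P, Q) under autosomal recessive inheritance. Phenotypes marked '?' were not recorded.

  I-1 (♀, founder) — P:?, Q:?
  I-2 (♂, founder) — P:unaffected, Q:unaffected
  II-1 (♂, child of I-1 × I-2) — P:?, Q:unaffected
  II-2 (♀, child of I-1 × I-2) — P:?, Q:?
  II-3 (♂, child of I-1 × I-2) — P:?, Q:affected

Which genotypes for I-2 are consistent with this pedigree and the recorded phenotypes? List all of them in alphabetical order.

P/I-1 ? ·: PP|Pp|pp
P/I-2 un ·: PP|Pp
P/II-1 ? I-1×I-2: PP|Pp|pp
P/II-2 ? I-1×I-2: PP|Pp|pp
P/II-3 ? I-1×I-2: PP|Pp|pp
⇒ P over [I-1,I-2,II-1,II-2,II-3]: 53 consistent
Q/I-1 ? ·: Qq|qq
Q/I-2 un ·: Qq
Q/II-1 un I-1×I-2: QQ|Qq
Q/II-2 ? I-1×I-2: QQ|Qq|qq
Q/II-3 aff I-1×I-2: qq
⇒ Q over [I-1,I-2,II-1,II-2,II-3]: 8 consistent

I-2 ∈ {PP Qq, Pp Qq}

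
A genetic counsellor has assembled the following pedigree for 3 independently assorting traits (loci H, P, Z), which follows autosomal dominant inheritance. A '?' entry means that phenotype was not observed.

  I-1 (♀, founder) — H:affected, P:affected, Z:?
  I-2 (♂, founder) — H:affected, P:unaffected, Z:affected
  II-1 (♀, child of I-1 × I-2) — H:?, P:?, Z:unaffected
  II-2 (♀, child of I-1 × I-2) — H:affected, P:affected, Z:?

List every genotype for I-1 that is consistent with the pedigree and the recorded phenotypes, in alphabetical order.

H/I-1 aff ·: Hh|HH
H/I-2 aff ·: Hh|HH
H/II-1 ? I-1×I-2: hh|Hh|HH
H/II-2 aff I-1×I-2: Hh|HH
⇒ H over [I-1,I-2,II-1,II-2]: 15 consistent
P/I-1 aff ·: Pp|PP
P/I-2 un ·: pp
P/II-1 ? I-1×I-2: pp|Pp
P/II-2 aff I-1×I-2: Pp
⇒ P over [I-1,I-2,II-1,II-2]: 3 consistent
Z/I-1 ? ·: zz|Zz
Z/I-2 aff ·: Zz
Z/II-1 un I-1×I-2: zz
Z/II-2 ? I-1×I-2: zz|Zz|ZZ
⇒ Z over [I-1,I-2,II-1,II-2]: 5 consistent

I-1 ∈ {HH PP Zz, HH PP zz, HH Pp Zz, HH Pp zz, Hh PP Zz, Hh PP zz, Hh Pp Zz, Hh Pp zz}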